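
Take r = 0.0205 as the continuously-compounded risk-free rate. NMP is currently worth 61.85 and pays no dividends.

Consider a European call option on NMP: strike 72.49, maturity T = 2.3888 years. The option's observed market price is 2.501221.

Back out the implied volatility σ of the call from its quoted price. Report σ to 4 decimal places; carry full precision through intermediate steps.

At σ = 0.1327 the Black–Scholes value reproduces the quote:
σ√T = 0.1327·√2.3888 = 0.205098
d₁ = (ln(S/K) + (r+σ²/2)T) / (σ√T) = (ln(61.85/72.49) + (0.0205+0.1327²/2)·2.3888) / 0.205098 = (-0.158737 + 0.070003) / 0.205098 = -0.432641
d₂ = d₁ − σ√T = -0.432641 − 0.205098 = -0.637738
e^{−rT} = 0.952209
N(d₁) = 0.332638,  N(d₂) = 0.261822
V = S·N(d₁) − K·e^{−rT}·N(d₂) = 20.573658 − 18.072437 = 2.501221 (the quoted price), and the Black–Scholes price is strictly increasing in σ, so σ is unique

sigma = 0.1327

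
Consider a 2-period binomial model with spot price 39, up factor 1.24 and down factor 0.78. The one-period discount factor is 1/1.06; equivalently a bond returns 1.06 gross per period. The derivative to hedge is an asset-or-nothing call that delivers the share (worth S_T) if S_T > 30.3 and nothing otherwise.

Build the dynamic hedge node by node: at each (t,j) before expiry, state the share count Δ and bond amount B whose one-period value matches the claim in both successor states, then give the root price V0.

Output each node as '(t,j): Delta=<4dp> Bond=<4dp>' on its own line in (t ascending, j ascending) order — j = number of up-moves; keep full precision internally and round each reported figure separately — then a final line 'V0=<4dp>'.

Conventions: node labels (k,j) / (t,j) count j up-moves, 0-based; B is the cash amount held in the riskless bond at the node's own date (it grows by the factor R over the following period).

The replicating-portfolio and risk-neutral prices coincide; use p* = (1.06−0.78)/(1.24−0.78) = 0.6087 for the latter.
Expiry values: V(2,0)=0.0000, V(2,1)=37.7208, V(2,2)=59.9664
  t=1,j=0: stock 30.4200 → up 37.7208 (V=37.7208), down 23.7276 (V=0.0000). Price 21.6608; hedge Δ=2.6957, bond B=-60.3409.
  t=1,j=1: stock 48.3600 → up 59.9664 (V=59.9664), down 37.7208 (V=37.7208). Price 48.3600; hedge Δ=1.0000, bond B=0.0000.
  t=0,j=0: stock 39.0000 → up 48.3600 (V=48.3600), down 30.4200 (V=21.6608). Price 35.7665; hedge Δ=1.4882, bond B=-22.2751.
Verification: the root portfolio costs Δ(0,0)·S0 + B(0,0) = 35.7665, matching V0.

(0,0): Delta=1.4882 Bond=-22.2751
(1,0): Delta=2.6957 Bond=-60.3409
(1,1): Delta=1.0000 Bond=0.0000
V0=35.7665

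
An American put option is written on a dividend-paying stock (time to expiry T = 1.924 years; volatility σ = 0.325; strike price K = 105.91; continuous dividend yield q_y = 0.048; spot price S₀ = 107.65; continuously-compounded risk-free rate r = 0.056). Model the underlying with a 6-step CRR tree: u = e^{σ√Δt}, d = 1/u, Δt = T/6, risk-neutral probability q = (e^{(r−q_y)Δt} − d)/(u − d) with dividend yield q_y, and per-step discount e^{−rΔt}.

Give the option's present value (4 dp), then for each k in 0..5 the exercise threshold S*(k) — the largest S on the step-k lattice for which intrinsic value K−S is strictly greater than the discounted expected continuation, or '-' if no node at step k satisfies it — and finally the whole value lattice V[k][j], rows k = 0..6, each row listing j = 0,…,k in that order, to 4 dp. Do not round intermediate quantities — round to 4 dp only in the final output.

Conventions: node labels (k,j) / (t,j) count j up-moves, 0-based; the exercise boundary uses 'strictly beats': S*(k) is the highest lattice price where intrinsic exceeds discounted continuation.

Δt=0.32067, u=1.20206, d=0.83190, q=0.46106, disc=e^(-rΔt)=0.98220
k=6 terminal: V=max(K-S,0) → 70.2279 54.3509 31.4094 0.0000 0.0000 0.0000 0.0000
k=5: j=0 S=42.8922 intr=63.0178 cont=61.7881 V=63.0178[EX]; j=1 S=61.9773 intr=43.9327 cont=42.9945 V=43.9327[EX]; j=2 S=89.5544 intr=16.3556 cont=16.6266 V=16.6266[hold]; j=3 S=129.4021 intr=0.0000 cont=0.0000 V=0.0000[hold]; j=4 S=186.9802 intr=0.0000 cont=0.0000 V=0.0000[hold]; j=5 S=270.1780 intr=0.0000 cont=0.0000 V=0.0000[hold]  S*(5)=61.9773
k=4: j=0 S=51.5591 intr=54.3509 cont=53.2535 V=54.3509[EX]; j=1 S=74.5006 intr=31.4094 cont=30.7852 V=31.4094[EX]; j=2 S=107.6500 intr=0.0000 cont=8.8013 V=8.8013[hold]; j=3 S=155.5494 intr=0.0000 cont=0.0000 V=0.0000[hold]; j=4 S=224.7620 intr=0.0000 cont=0.0000 V=0.0000[hold]  S*(4)=74.5006
k=3: j=0 S=61.9773 intr=43.9327 cont=42.9945 V=43.9327[EX]; j=1 S=89.5544 intr=16.3556 cont=20.6122 V=20.6122[hold]; j=2 S=129.4021 intr=0.0000 cont=4.6589 V=4.6589[hold]; j=3 S=186.9802 intr=0.0000 cont=0.0000 V=0.0000[hold]  S*(3)=61.9773
k=2: j=0 S=74.5006 intr=31.4094 cont=32.5901 V=32.5901[hold]; j=1 S=107.6500 intr=0.0000 cont=13.0209 V=13.0209[hold]; j=2 S=155.5494 intr=0.0000 cont=2.4662 V=2.4662[hold]  S*(2)=-
k=1: j=0 S=89.5544 intr=16.3556 cont=23.1481 V=23.1481[hold]; j=1 S=129.4021 intr=0.0000 cont=8.0094 V=8.0094[hold]  S*(1)=-
k=0: j=0 S=107.6500 intr=0.0000 cont=15.8805 V=15.8805[hold]  S*(0)=-

price = 15.8805
boundary = - - - 61.9773 74.5006 61.9773
tree:
15.8805
23.1481 8.0094
32.5901 13.0209 2.4662
43.9327 20.6122 4.6589 0.0000
54.3509 31.4094 8.8013 0.0000 0.0000
63.0178 43.9327 16.6266 0.0000 0.0000 0.0000
70.2279 54.3509 31.4094 0.0000 0.0000 0.0000 0.0000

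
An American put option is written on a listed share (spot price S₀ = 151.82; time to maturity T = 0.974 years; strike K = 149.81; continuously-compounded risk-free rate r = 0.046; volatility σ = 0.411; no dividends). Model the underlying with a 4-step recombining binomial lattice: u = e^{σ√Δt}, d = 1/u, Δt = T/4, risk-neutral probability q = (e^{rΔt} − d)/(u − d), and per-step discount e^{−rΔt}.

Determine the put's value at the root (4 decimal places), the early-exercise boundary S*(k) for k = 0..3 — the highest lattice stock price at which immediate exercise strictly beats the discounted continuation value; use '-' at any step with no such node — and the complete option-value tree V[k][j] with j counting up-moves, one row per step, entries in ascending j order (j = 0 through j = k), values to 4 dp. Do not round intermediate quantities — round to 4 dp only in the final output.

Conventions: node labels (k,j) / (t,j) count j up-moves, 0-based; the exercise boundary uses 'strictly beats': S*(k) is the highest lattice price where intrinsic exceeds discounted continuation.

price = 19.5242
boundary = - - 101.1975 123.9508
tree:
19.5242
31.4470 6.9152
48.6125 13.3724 0.0000
67.1891 25.8592 0.0000 0.0000
82.3556 48.6125 0.0000 0.0000 0.0000

Δt=0.24350  u=1.22484  d=0.81643  q=0.47705  discount=0.98886
step 4 (expiry): payoffs max(K−S,0) = 82.3556 48.6125 0.0000 0.0000 0.0000
step 3: (k=3,j=0): S=82.6209, K−S=67.1891, hold=65.5204 ⇒ V=67.1891 exercise | (k=3,j=1): S=123.9508, K−S=25.8592, hold=25.1387 ⇒ V=25.8592 exercise | (k=3,j=2): S=185.9553, K−S=0.0000, hold=0.0000 ⇒ V=0.0000 continue | (k=3,j=3): S=278.9767, K−S=0.0000, hold=0.0000 ⇒ V=0.0000 continue  boundary S*=123.9508
step 2: (k=2,j=0): S=101.1975, K−S=48.6125, hold=46.9439 ⇒ V=48.6125 exercise | (k=2,j=1): S=151.8200, K−S=0.0000, hold=13.3724 ⇒ V=13.3724 continue | (k=2,j=2): S=227.7657, K−S=0.0000, hold=0.0000 ⇒ V=0.0000 continue  boundary S*=101.1975
step 1: (k=1,j=0): S=123.9508, K−S=25.8592, hold=31.4470 ⇒ V=31.4470 continue | (k=1,j=1): S=185.9553, K−S=0.0000, hold=6.9152 ⇒ V=6.9152 continue  boundary S*=-
step 0: (k=0,j=0): S=151.8200, K−S=0.0000, hold=19.5242 ⇒ V=19.5242 continue  boundary S*=-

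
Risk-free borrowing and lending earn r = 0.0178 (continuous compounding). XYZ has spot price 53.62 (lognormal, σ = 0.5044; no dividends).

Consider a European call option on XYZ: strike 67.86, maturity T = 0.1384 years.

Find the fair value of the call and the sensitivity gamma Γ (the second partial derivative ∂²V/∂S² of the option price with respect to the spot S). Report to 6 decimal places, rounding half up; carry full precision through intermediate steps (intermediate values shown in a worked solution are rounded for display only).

σ√T = 0.5044·√0.1384 = 0.187648
d₁ = (ln(S/K) + (r+σ²/2)T) / (σ√T) = (ln(53.62/67.86) + (0.0178+0.5044²/2)·0.1384) / 0.187648 = (-0.235525 + 0.020069) / 0.187648 = -1.148191
d₂ = d₁ − σ√T = -1.148191 − 0.187648 = -1.335838
e^{−rT} = 0.997540
N(d₁) = 0.125445,  N(d₂) = 0.090801
Call price V = S·N(d₁) − K·e^{−rT}·N(d₂) = 6.726357 − 6.146599 = 0.579758
φ(d₁) = (1/√(2π))·e^{−d₁²/2} = 0.206365
Γ = φ(d₁) / (S·σ·√T) = 0.020510

price = 0.579758
Γ = 0.020510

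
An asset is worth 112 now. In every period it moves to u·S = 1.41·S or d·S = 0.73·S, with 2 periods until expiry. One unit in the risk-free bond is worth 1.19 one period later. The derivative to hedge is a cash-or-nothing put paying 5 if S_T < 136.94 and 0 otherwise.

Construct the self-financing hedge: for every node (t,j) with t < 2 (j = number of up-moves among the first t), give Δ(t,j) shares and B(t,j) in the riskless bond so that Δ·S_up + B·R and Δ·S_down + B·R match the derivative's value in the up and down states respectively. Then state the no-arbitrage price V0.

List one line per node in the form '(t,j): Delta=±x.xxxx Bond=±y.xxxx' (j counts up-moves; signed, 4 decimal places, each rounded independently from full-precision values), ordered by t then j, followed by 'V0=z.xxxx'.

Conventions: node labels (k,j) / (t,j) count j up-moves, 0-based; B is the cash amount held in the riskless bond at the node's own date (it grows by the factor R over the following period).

The replicating-portfolio and risk-neutral prices coincide; use p* = (1.19−0.73)/(1.41−0.73) = 0.6765 for the latter.
Payoffs at expiry: V(2,0)=5.0000, V(2,1)=5.0000, V(2,2)=0.0000
Node (1,0) S=81.7600: V=(p*·5.0000+(1−p*)·5.0000)/1.19=4.2017; Δ=(5.0000−5.0000)/(115.2816−59.6848)=0.0000; B=V−Δ·S=4.2017
Node (1,1) S=157.9200: V=(p*·0.0000+(1−p*)·5.0000)/1.19=1.3594; Δ=(0.0000−5.0000)/(222.6672−115.2816)=-0.0466; B=V−Δ·S=8.7123
Node (0,0) S=112.0000: V=(p*·1.3594+(1−p*)·4.2017)/1.19=1.9151; Δ=(1.3594−4.2017)/(157.9200−81.7600)=-0.0373; B=V−Δ·S=6.0949
Sanity check at the root: Δ(0,0)·S0 + B(0,0) reproduces V0 = 1.9151.

(0,0): Delta=-0.0373 Bond=6.0949
(1,0): Delta=0.0000 Bond=4.2017
(1,1): Delta=-0.0466 Bond=8.7123
V0=1.9151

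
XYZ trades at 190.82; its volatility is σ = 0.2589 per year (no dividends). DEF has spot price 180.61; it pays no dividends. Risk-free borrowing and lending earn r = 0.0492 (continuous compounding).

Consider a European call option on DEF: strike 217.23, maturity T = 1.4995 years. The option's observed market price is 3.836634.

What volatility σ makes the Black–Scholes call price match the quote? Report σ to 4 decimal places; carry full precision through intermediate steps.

sigma = 0.1227

At σ = 0.1227 the Black–Scholes value reproduces the quote:
σ√T = 0.1227·√1.4995 = 0.150251
d₁ = (ln(S/K) + (r+σ²/2)T) / (σ√T) = (ln(180.61/217.23) + (0.0492+0.1227²/2)·1.4995) / 0.150251 = (-0.184617 + 0.085063) / 0.150251 = -0.662581
d₂ = d₁ − σ√T = -0.662581 − 0.150251 = -0.812832
e^{−rT} = 0.928880
N(d₁) = 0.253799,  N(d₂) = 0.208157
V = S·N(d₁) − K·e^{−rT}·N(d₂) = 45.838711 − 42.002077 = 3.836634 (the quoted price), and the Black–Scholes price is strictly increasing in σ, so σ is unique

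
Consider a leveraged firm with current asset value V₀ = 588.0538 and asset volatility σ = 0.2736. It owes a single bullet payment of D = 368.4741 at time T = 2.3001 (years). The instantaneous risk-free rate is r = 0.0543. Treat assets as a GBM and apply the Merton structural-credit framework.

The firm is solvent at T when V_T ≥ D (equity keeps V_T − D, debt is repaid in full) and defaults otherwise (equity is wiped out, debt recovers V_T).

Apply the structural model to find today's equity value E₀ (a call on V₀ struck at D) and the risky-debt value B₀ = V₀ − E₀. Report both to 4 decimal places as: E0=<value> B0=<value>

E0=269.0080 B0=319.0458

Apply the equity-as-call identities (strike 368.4741, horizon 2.3001 years):
d₁ = [ln(V₀/D) + (r + σ²/2)T] / (σ√T)
   = [ln(588.0538/368.4741) + (0.0543 + 0.5·0.2736²)·2.3001] / (0.2736·√2.3001)
   = [0.467448 + 0.210985] / 0.414944 = 1.634998
d₂ = d₁ − σ√T = 1.634998 − 0.414944 = 1.220054
N(d₁) = 0.948975,  N(d₂) = 0.888778,  e^(−rT) = 0.882589
E₀ = V₀·N(d₁) − D·e^(−rT)·N(d₂)
   = 588.0538·0.948975 − 368.4741·0.882589·0.888778 = 269.007964
B₀ = V₀ − E₀ = 588.0538 − 269.007964 = 319.045836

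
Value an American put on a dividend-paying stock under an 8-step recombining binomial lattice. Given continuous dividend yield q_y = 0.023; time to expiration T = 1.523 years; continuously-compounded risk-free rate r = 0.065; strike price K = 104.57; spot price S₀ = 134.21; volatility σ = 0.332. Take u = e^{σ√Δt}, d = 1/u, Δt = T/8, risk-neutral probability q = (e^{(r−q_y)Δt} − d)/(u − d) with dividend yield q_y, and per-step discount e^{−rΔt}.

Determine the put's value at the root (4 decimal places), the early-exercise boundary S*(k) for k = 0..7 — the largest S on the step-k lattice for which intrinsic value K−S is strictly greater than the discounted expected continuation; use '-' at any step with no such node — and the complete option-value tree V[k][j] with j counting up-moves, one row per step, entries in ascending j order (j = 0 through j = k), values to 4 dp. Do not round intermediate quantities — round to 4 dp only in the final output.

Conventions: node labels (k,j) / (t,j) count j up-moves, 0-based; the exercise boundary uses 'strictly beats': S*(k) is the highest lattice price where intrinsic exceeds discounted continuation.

params: Δt=0.19037 u=1.15588 d=0.86514 q=0.49146 e^(-rΔt)=0.98770
t_8 payoffs: 62.4493 48.2946 29.3834 4.1171 0.0000 0.0000 0.0000 0.0000 0.0000
t_7: node(7,0) S=48.6863 payoff=55.8837 vs cont=54.8104 → 55.8837 [stop]  node(7,1) S=65.0473 payoff=39.5227 vs cont=38.5209 → 39.5227 [stop]  node(7,2) S=86.9064 payoff=17.6636 vs cont=16.7573 → 17.6636 [stop]  node(7,3) S=116.1111 payoff=0.0000 vs cont=2.0679 → 2.0679 [wait]  node(7,4) S=155.1301 payoff=0.0000 vs cont=0.0000 → 0.0000 [wait]  node(7,5) S=207.2613 payoff=0.0000 vs cont=0.0000 → 0.0000 [wait]  node(7,6) S=276.9111 payoff=0.0000 vs cont=0.0000 → 0.0000 [wait]  node(7,7) S=369.9667 payoff=0.0000 vs cont=0.0000 → 0.0000 [wait]  ⇒ S*(7)=86.9064
t_6: node(6,0) S=56.2754 payoff=48.2946 vs cont=47.2545 → 48.2946 [stop]  node(6,1) S=75.1866 payoff=29.3834 vs cont=28.4259 → 29.3834 [stop]  node(6,2) S=100.4529 payoff=4.1171 vs cont=9.8760 → 9.8760 [wait]  node(6,3) S=134.2100 payoff=0.0000 vs cont=1.0387 → 1.0387 [wait]  node(6,4) S=179.3111 payoff=0.0000 vs cont=0.0000 → 0.0000 [wait]  node(6,5) S=239.5683 payoff=0.0000 vs cont=0.0000 → 0.0000 [wait]  node(6,6) S=320.0748 payoff=0.0000 vs cont=0.0000 → 0.0000 [wait]  ⇒ S*(6)=75.1866
t_5: node(5,0) S=65.0473 payoff=39.5227 vs cont=38.5209 → 39.5227 [stop]  node(5,1) S=86.9064 payoff=17.6636 vs cont=19.5528 → 19.5528 [wait]  node(5,2) S=116.1111 payoff=0.0000 vs cont=5.4648 → 5.4648 [wait]  node(5,3) S=155.1301 payoff=0.0000 vs cont=0.5217 → 0.5217 [wait]  node(5,4) S=207.2613 payoff=0.0000 vs cont=0.0000 → 0.0000 [wait]  node(5,5) S=276.9111 payoff=0.0000 vs cont=0.0000 → 0.0000 [wait]  ⇒ S*(5)=65.0473
t_4: node(4,0) S=75.1866 payoff=29.3834 vs cont=29.3429 → 29.3834 [stop]  node(4,1) S=100.4529 payoff=4.1171 vs cont=12.4738 → 12.4738 [wait]  node(4,2) S=134.2100 payoff=0.0000 vs cont=2.9981 → 2.9981 [wait]  node(4,3) S=179.3111 payoff=0.0000 vs cont=0.2621 → 0.2621 [wait]  node(4,4) S=239.5683 payoff=0.0000 vs cont=0.0000 → 0.0000 [wait]  ⇒ S*(4)=75.1866
t_3: node(3,0) S=86.9064 payoff=17.6636 vs cont=20.8138 → 20.8138 [wait]  node(3,1) S=116.1111 payoff=0.0000 vs cont=7.7207 → 7.7207 [wait]  node(3,2) S=155.1301 payoff=0.0000 vs cont=1.6331 → 1.6331 [wait]  node(3,3) S=207.2613 payoff=0.0000 vs cont=0.1316 → 0.1316 [wait]  ⇒ S*(3)=-
t_2: node(2,0) S=100.4529 payoff=4.1171 vs cont=14.2022 → 14.2022 [wait]  node(2,1) S=134.2100 payoff=0.0000 vs cont=4.6707 → 4.6707 [wait]  node(2,2) S=179.3111 payoff=0.0000 vs cont=0.8842 → 0.8842 [wait]  ⇒ S*(2)=-
t_1: node(1,0) S=116.1111 payoff=0.0000 vs cont=9.4008 → 9.4008 [wait]  node(1,1) S=155.1301 payoff=0.0000 vs cont=2.7752 → 2.7752 [wait]  ⇒ S*(1)=-
t_0: node(0,0) S=134.2100 payoff=0.0000 vs cont=6.0690 → 6.0690 [wait]  ⇒ S*(0)=-

price = 6.0690
boundary = - - - - 75.1866 65.0473 75.1866 86.9064
tree:
6.0690
9.4008 2.7752
14.2022 4.6707 0.8842
20.8138 7.7207 1.6331 0.1316
29.3834 12.4738 2.9981 0.2621 0.0000
39.5227 19.5528 5.4648 0.5217 0.0000 0.0000
48.2946 29.3834 9.8760 1.0387 0.0000 0.0000 0.0000
55.8837 39.5227 17.6636 2.0679 0.0000 0.0000 0.0000 0.0000
62.4493 48.2946 29.3834 4.1171 0.0000 0.0000 0.0000 0.0000 0.0000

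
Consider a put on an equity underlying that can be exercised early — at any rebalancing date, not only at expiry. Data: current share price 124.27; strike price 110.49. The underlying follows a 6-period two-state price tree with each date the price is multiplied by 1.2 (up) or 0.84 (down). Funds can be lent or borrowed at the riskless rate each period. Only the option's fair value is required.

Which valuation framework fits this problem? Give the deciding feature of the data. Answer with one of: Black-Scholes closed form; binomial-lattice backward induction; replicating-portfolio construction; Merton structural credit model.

framework: binomial-lattice backward induction

Key observation: the defining feature is the embedded early-exercise option across 6 discrete dates on the spot-124.27 tree; pricing the strike-110.49 put means working backward with an exercise test at every node.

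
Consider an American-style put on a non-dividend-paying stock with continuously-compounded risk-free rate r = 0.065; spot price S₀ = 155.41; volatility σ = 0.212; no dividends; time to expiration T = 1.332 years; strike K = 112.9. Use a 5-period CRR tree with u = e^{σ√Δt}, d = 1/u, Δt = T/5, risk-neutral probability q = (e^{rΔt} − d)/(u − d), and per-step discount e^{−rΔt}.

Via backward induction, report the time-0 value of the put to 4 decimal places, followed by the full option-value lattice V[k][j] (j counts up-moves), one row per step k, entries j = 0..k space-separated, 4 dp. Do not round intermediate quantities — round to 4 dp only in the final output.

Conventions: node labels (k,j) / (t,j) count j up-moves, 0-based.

Δt=0.26640, u=1.11563, d=0.89635, q=0.55233, disc=e^(-rΔt)=0.98283
k=5 terminal: V=max(K-S,0) → 22.9765 0.9780 0.0000 0.0000 0.0000 0.0000
k=4: j=0 S=100.3215 intr=12.5785 cont=10.6403 V=12.5785[EX]; j=1 S=124.8638 intr=0.0000 cont=0.4303 V=0.4303[hold]; j=2 S=155.4100 intr=0.0000 cont=0.0000 V=0.0000[hold]; j=3 S=193.4289 intr=0.0000 cont=0.0000 V=0.0000[hold]; j=4 S=240.7486 intr=0.0000 cont=0.0000 V=0.0000[hold]
k=3: j=0 S=111.9220 intr=0.9780 cont=5.7680 V=5.7680[hold]; j=1 S=139.3021 intr=0.0000 cont=0.1893 V=0.1893[hold]; j=2 S=173.3805 intr=0.0000 cont=0.0000 V=0.0000[hold]; j=3 S=215.7956 intr=0.0000 cont=0.0000 V=0.0000[hold]
k=2: j=0 S=124.8638 intr=0.0000 cont=2.6406 V=2.6406[hold]; j=1 S=155.4100 intr=0.0000 cont=0.0833 V=0.0833[hold]; j=2 S=193.4289 intr=0.0000 cont=0.0000 V=0.0000[hold]
k=1: j=0 S=139.3021 intr=0.0000 cont=1.2071 V=1.2071[hold]; j=1 S=173.3805 intr=0.0000 cont=0.0367 V=0.0367[hold]
k=0: j=0 S=155.4100 intr=0.0000 cont=0.5510 V=0.5510[hold]

price = 0.5510
tree:
0.5510
1.2071 0.0367
2.6406 0.0833 0.0000
5.7680 0.1893 0.0000 0.0000
12.5785 0.4303 0.0000 0.0000 0.0000
22.9765 0.9780 0.0000 0.0000 0.0000 0.0000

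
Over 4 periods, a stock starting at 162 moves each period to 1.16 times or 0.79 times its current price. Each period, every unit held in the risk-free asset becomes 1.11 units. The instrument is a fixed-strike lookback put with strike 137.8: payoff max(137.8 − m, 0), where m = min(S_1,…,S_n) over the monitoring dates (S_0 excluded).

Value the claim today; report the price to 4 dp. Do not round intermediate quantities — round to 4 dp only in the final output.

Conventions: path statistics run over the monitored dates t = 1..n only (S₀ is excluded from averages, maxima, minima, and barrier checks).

With p* = (R−d)/(u−d) = 0.8649, sum probability × payoff across the paths and divide by R^4.
Enumerate all 2^4 = 16 price paths (U = up ×1.16, D = down ×0.79); each path with k up-moves has probability p*^k·(1−p*)^(4−k).
DDDD: m=63.0991, payoff=74.7009, prob=0.000333
UDDD: m=92.6519, payoff=45.1481, prob=0.002134
DUDD: m=92.6519, payoff=45.1481, prob=0.002134
UUDD: m=136.0458, payoff=1.7542, prob=0.013659
DDUD: m=92.6519, payoff=45.1481, prob=0.002134
UDUD: m=136.0458, payoff=1.7542, prob=0.013659
DUUD: m=127.9800, payoff=9.8200, prob=0.013659
UUUD: m=187.9200, payoff=0.0000, prob=0.087420
DDDU: m=79.8723, payoff=57.9277, prob=0.002134
UDDU: m=117.2809, payoff=20.5191, prob=0.013659
DUDU: m=117.2809, payoff=20.5191, prob=0.013659
UUDU: m=172.2099, payoff=0.0000, prob=0.087420
DDUU: m=101.1042, payoff=36.6958, prob=0.013659
UDUU: m=148.4568, payoff=0.0000, prob=0.087420
DUUU: m=127.9800, payoff=9.8200, prob=0.087420
UUUU: m=187.9200, payoff=0.0000, prob=0.559491
Price = Σ prob·payoff / R^4 = 2.539954 / 1.518070 = 1.6731

price = 1.6731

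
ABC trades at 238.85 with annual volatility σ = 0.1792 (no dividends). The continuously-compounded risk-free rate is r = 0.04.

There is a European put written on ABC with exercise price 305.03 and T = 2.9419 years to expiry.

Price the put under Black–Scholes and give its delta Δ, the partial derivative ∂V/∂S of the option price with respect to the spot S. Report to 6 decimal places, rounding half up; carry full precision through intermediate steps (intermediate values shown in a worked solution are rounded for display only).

σ√T = 0.1792·√2.9419 = 0.307363
d₁ = (ln(S/K) + (r+σ²/2)T) / (σ√T) = (ln(238.85/305.03) + (0.04+0.1792²/2)·2.9419) / 0.307363 = (-0.244574 + 0.164912) / 0.307363 = -0.259180
d₂ = d₁ − σ√T = -0.259180 − 0.307363 = -0.566543
e^{−rT} = 0.888984
N(−d₁) = 0.602252,  N(−d₂) = 0.714488
Put price V = K·e^{−rT}·N(−d₂) − S·N(−d₁) = 193.745321 − 143.847815 = 49.897506
Δ = −N(−d₁) = -0.602252

price = 49.897506
Δ = -0.602252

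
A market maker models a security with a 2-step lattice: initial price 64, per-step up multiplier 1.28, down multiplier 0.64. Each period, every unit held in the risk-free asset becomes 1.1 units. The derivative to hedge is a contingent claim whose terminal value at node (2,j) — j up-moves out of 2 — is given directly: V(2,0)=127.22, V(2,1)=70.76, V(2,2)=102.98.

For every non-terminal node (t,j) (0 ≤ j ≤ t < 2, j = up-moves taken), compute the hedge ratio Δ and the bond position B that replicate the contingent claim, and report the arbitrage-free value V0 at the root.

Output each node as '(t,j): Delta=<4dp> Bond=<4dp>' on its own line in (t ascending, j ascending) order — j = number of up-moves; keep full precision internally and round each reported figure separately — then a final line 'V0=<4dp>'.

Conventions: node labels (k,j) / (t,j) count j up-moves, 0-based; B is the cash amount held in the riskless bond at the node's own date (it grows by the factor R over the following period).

No-arbitrage ⇒ martingale measure with p* = (R−d)/(u−d) = 0.7188.
Terminal payoffs: V(2,0)=127.2200, V(2,1)=70.7600, V(2,2)=102.9800
(1,0): S=40.9600. Δ = (V_up−V_dn)/(S_up−S_dn) = (70.7600−127.2200)/(52.4288−26.2144) = -2.1538. V = [p*·70.7600 + (1−p*)·127.2200]/1.1 = 78.7631. B = V − Δ·S = 166.9818.
(1,1): S=81.9200. Δ = (V_up−V_dn)/(S_up−S_dn) = (102.9800−70.7600)/(104.8576−52.4288) = 0.6145. V = [p*·102.9800 + (1−p*)·70.7600]/1.1 = 85.3801. B = V − Δ·S = 35.0364.
(0,0): S=64.0000. Δ = (V_up−V_dn)/(S_up−S_dn) = (85.3801−78.7631)/(81.9200−40.9600) = 0.1615. V = [p*·85.3801 + (1−p*)·78.7631]/1.1 = 75.9264. B = V − Δ·S = 65.5873.
Sanity check at the root: Δ(0,0)·S0 + B(0,0) reproduces V0 = 75.9264.

(0,0): Delta=0.1615 Bond=65.5873
(1,0): Delta=-2.1538 Bond=166.9818
(1,1): Delta=0.6145 Bond=35.0364
V0=75.9264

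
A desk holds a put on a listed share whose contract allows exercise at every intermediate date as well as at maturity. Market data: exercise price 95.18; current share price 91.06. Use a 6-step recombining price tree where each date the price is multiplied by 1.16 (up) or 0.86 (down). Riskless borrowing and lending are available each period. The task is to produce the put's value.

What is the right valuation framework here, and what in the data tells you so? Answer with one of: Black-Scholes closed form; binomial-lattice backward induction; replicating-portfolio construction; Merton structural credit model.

Key observation: early exercise of the strike-95.18 put must be checked at each of the 6 dates (spot 91.06), which forces a node-by-node comparison of intrinsic and continuation value backward from expiry.

framework: binomial-lattice backward induction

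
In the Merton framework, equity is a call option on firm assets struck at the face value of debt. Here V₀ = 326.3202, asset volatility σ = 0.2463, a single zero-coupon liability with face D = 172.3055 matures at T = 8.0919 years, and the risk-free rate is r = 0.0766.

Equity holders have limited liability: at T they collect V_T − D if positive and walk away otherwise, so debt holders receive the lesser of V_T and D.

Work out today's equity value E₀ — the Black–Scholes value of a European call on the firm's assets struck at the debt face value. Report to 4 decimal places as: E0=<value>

With assets at 326.3202 and a single debt payment of 172.3055 at 8.0919 years:
d₁ = [ln(V₀/D) + (r + σ²/2)T] / (σ√T)
   = [ln(326.3202/172.3055) + (0.0766 + 0.5·0.2463²)·8.0919] / (0.2463·√8.0919)
   = [0.638610 + 0.865282] / 0.700632 = 2.146480
d₂ = d₁ − σ√T = 2.146480 − 0.700632 = 1.445849
N(d₁) = 0.984083,  N(d₂) = 0.925890,  e^(−rT) = 0.538031
E₀ = V₀·N(d₁) − D·e^(−rT)·N(d₂)
   = 326.3202·0.984083 − 172.3055·0.538031·0.925890 = 235.290790

E0=235.2908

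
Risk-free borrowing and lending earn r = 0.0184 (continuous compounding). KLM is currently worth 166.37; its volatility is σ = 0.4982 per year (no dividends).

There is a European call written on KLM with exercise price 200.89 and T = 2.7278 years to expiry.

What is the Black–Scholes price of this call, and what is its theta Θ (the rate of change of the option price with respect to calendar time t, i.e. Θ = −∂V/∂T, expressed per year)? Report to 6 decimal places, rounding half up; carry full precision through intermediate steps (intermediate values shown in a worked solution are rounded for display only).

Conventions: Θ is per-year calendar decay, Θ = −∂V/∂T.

σ√T = 0.4982·√2.7278 = 0.822830
d₁ = (ln(S/K) + (r+σ²/2)T) / (σ√T) = (ln(166.37/200.89) + (0.0184+0.4982²/2)·2.7278) / 0.822830 = (-0.188543 + 0.388716) / 0.822830 = 0.243273
d₂ = d₁ − σ√T = 0.243273 − 0.822830 = -0.579556
e^{−rT} = 0.951047
N(d₁) = 0.596103,  N(d₂) = 0.281107
Call price V = S·N(d₁) − K·e^{−rT}·N(d₂) = 99.173693 − 53.707135 = 45.466558
φ(d₁) = (1/√(2π))·e^{−d₁²/2} = 0.387310
Θ = −S·φ(d₁)·σ/(2√T) − r·K·e^{−rT}·N(d₂) = −9.718547 − 0.988211 = -10.706758

price = 45.466558
Θ = -10.706758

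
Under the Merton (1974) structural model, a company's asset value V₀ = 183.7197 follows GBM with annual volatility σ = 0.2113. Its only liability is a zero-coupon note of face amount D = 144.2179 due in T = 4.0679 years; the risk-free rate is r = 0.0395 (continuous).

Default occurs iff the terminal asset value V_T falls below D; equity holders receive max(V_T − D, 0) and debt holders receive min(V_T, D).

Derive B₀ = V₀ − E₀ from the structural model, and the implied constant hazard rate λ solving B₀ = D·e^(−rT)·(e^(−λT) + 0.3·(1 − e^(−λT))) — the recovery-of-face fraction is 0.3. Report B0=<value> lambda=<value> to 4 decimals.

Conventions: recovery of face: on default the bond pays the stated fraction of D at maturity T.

B0=116.9786 lambda=0.0173

Work the structural quantities from V₀ = 183.7197 against face 144.2179:
d₁ = [ln(V₀/D) + (r + σ²/2)T] / (σ√T)
   = [ln(183.7197/144.2179) + (0.0395 + 0.5·0.2113²)·4.0679] / (0.2113·√4.0679)
   = [0.242086 + 0.251493] / 0.426172 = 1.158170
d₂ = d₁ − σ√T = 1.158170 − 0.426172 = 0.731998
N(d₁) = 0.876603,  N(d₂) = 0.767915,  e^(−rT) = 0.851563
E₀ = V₀·N(d₁) − D·e^(−rT)·N(d₂)
   = 183.7197·0.876603 − 144.2179·0.851563·0.767915 = 66.741056
B₀ = V₀ − E₀ = 183.7197 − 66.741056 = 116.978644
e^(−λT) = (B₀·e^(rT)/D − 0.3)/(1 − 0.3) = (116.9786·1.174312/144.2179 − 0.3)/0.7 = 0.93216039
λ = −ln(0.93216039)/4.0679 = 0.017269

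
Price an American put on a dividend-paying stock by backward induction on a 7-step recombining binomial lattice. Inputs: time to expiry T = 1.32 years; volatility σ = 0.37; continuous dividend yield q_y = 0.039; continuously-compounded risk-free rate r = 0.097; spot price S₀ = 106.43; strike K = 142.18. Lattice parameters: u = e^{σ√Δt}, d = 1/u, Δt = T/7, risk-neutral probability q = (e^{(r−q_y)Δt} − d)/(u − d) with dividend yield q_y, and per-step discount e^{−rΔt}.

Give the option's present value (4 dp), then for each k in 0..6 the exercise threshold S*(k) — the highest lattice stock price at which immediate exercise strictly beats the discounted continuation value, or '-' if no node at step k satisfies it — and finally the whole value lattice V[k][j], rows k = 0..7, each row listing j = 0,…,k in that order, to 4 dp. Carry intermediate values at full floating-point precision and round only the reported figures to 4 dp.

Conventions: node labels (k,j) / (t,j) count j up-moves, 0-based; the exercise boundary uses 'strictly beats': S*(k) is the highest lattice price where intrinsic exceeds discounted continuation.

price = 38.3091
boundary = - 90.6328 77.1803 90.6328 77.1803 90.6328 106.4300
tree:
38.3091
51.5472 26.1806
64.9997 37.3879 15.6792
76.4555 51.5472 24.2813 7.4538
86.2109 64.9997 36.2360 12.9432 2.1093
94.5183 76.4555 51.5472 21.9066 4.2456 0.0000
101.5926 86.2109 64.9997 35.7500 8.5452 0.0000 0.0000
107.6170 94.5183 76.4555 51.5472 17.1993 0.0000 0.0000 0.0000

params: Δt=0.18857 u=1.17430 d=0.85157 q=0.49399 e^(-rΔt)=0.98187
t_7 payoffs: 107.6170 94.5183 76.4555 51.5472 17.1993 0.0000 0.0000 0.0000
t_6: node(6,0) S=40.5874 payoff=101.5926 vs cont=99.3130 → 101.5926 [stop]  node(6,1) S=55.9691 payoff=86.2109 vs cont=84.0439 → 86.2109 [stop]  node(6,2) S=77.1803 payoff=64.9997 vs cont=62.9882 → 64.9997 [stop]  node(6,3) S=106.4300 payoff=35.7500 vs cont=33.9528 → 35.7500 [stop]  node(6,4) S=146.7648 payoff=0.0000 vs cont=8.5452 → 8.5452 [wait]  node(6,5) S=202.3856 payoff=0.0000 vs cont=0.0000 → 0.0000 [wait]  node(6,6) S=279.0855 payoff=0.0000 vs cont=0.0000 → 0.0000 [wait]  ⇒ S*(6)=106.4300
t_5: node(5,0) S=47.6617 payoff=94.5183 vs cont=92.2905 → 94.5183 [stop]  node(5,1) S=65.7245 payoff=76.4555 vs cont=74.3600 → 76.4555 [stop]  node(5,2) S=90.6328 payoff=51.5472 vs cont=49.6343 → 51.5472 [stop]  node(5,3) S=124.9807 payoff=17.1993 vs cont=21.9066 → 21.9066 [wait]  node(5,4) S=172.3458 payoff=0.0000 vs cont=4.2456 → 4.2456 [wait]  node(5,5) S=237.6613 payoff=0.0000 vs cont=0.0000 → 0.0000 [wait]  ⇒ S*(5)=90.6328
t_4: node(4,0) S=55.9691 payoff=86.2109 vs cont=84.0439 → 86.2109 [stop]  node(4,1) S=77.1803 payoff=64.9997 vs cont=62.9882 → 64.9997 [stop]  node(4,2) S=106.4300 payoff=35.7500 vs cont=36.2360 → 36.2360 [wait]  node(4,3) S=146.7648 payoff=0.0000 vs cont=12.9432 → 12.9432 [wait]  node(4,4) S=202.3856 payoff=0.0000 vs cont=2.1093 → 2.1093 [wait]  ⇒ S*(4)=77.1803
t_3: node(3,0) S=65.7245 payoff=76.4555 vs cont=74.3600 → 76.4555 [stop]  node(3,1) S=90.6328 payoff=51.5472 vs cont=49.8701 → 51.5472 [stop]  node(3,2) S=124.9807 payoff=17.1993 vs cont=24.2813 → 24.2813 [wait]  node(3,3) S=172.3458 payoff=0.0000 vs cont=7.4538 → 7.4538 [wait]  ⇒ S*(3)=90.6328
t_2: node(2,0) S=77.1803 payoff=64.9997 vs cont=62.9882 → 64.9997 [stop]  node(2,1) S=106.4300 payoff=35.7500 vs cont=37.3879 → 37.3879 [wait]  node(2,2) S=146.7648 payoff=0.0000 vs cont=15.6792 → 15.6792 [wait]  ⇒ S*(2)=77.1803
t_1: node(1,0) S=90.6328 payoff=51.5472 vs cont=50.4287 → 51.5472 [stop]  node(1,1) S=124.9807 payoff=17.1993 vs cont=26.1806 → 26.1806 [wait]  ⇒ S*(1)=90.6328
t_0: node(0,0) S=106.4300 payoff=35.7500 vs cont=38.3091 → 38.3091 [wait]  ⇒ S*(0)=-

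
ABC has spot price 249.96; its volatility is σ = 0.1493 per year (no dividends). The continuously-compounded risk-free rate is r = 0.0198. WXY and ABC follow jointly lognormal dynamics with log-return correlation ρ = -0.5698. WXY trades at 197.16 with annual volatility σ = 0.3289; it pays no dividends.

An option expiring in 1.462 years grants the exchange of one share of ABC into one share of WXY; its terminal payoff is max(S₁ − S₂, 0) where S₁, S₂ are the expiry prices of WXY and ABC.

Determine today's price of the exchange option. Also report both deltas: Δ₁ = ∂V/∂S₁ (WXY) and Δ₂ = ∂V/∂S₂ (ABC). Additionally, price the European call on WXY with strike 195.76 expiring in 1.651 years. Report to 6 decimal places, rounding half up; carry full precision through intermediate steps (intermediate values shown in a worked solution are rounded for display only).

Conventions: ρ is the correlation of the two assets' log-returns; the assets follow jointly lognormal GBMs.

σ_eff = √(σ₁² + σ₂² − 2ρσ₁σ₂) = √(0.3289² + 0.1493² − 2·-0.5698·0.3289·0.1493) = 0.431770
d₁ = (ln(S₁/S₂) + (q₂ − q₁ + σ_eff²/2)T) / (σ_eff√T) = (ln(197.16/249.96) + (0.0 − 0.0 + 0.093213)·1.462) / 0.522067 = -0.193478
d₂ = d₁ − σ_eff√T = -0.193478 − 0.522067 = -0.715545
N(d₁) = 0.423292,  N(d₂) = 0.237136
V = S₁·e^{−q₁T}·N(d₁) − S₂·e^{−q₂T}·N(d₂) = 83.456345 − 59.274581 = 24.181765
Δ₁ = e^{−q₁T}·N(d₁) = 0.423292;  Δ₂ = −e^{−q₂T}·N(d₂) = -0.237136
[vanilla: WXY call K=195.76]
σ√T = 0.3289·√1.651 = 0.422608
d₁ = (ln(S/K) + (r+σ²/2)T) / (σ√T) = (ln(197.16/195.76) + (0.0198+0.3289²/2)·1.651) / 0.422608 = (0.007126 + 0.121988) / 0.422608 = 0.305519
d₂ = d₁ − σ√T = 0.305519 − 0.422608 = -0.117089
e^{−rT} = 0.967839
N(d₁) = 0.620014,  N(d₂) = 0.453395
price = S·N(d₁) − K·e^{−rT}·N(d₂) = 122.242054 − 85.902043 = 36.340011

exchange price = 24.181765
Δ1 = 0.423292
Δ2 = -0.237136
price(WXY call K=195.76) = 36.340011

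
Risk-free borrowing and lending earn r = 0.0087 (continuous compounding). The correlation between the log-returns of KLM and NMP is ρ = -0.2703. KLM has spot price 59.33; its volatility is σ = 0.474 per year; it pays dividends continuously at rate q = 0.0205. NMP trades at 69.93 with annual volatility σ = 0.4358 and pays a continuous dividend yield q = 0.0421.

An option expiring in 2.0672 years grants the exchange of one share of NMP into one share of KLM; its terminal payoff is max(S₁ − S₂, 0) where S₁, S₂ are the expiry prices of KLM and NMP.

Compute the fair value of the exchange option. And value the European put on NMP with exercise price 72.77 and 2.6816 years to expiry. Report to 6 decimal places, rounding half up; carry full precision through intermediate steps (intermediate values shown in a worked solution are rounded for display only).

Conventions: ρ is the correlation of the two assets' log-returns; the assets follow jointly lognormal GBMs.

exchange price = 20.600194
price(NMP put K=72.77) = 23.221728

σ_eff = √(σ₁² + σ₂² − 2ρσ₁σ₂) = √(0.474² + 0.4358² − 2·-0.2703·0.474·0.4358) = 0.725444
d₁ = (ln(S₁/S₂) + (q₂ − q₁ + σ_eff²/2)T) / (σ_eff√T) = (ln(59.33/69.93) + (0.0421 − 0.0205 + 0.263134)·2.0672) / 1.043026 = 0.406724
d₂ = d₁ − σ_eff√T = 0.406724 − 1.043026 = -0.636302
N(d₁) = 0.657895,  N(d₂) = 0.262290
V = S₁·e^{−q₁T}·N(d₁) − S₂·e^{−q₂T}·N(d₂) = 37.413323 − 16.813129 = 20.600194
[vanilla: NMP put K=72.77]
σ√T = 0.4358·√2.6816 = 0.713648
d₁ = (ln(S/K) + (r−q+σ²/2)T) / (σ√T) = (ln(69.93/72.77) + (0.0087−0.0421+0.4358²/2)·2.6816) / 0.713648 = (-0.039809 + 0.165081) / 0.713648 = 0.175538
d₂ = d₁ − σ√T = 0.175538 − 0.713648 = -0.538110
e^{−rT} = 0.976940
e^{−qT} = 0.893244
N(−d₁) = 0.430328,  N(−d₂) = 0.704750
price = K·e^{−rT}·N(−d₂) − S·e^{−qT}·N(−d₁) = 50.102005 − 26.880276 = 23.221728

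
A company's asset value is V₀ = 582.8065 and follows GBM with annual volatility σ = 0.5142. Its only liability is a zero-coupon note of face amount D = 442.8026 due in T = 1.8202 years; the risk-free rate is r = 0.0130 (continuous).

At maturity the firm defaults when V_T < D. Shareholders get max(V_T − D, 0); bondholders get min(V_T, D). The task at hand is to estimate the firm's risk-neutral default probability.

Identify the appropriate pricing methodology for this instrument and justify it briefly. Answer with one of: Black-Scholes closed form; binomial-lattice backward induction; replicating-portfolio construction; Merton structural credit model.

Key observation: the asked-for credit quantity lives on the firm's capital structure — asset value, asset volatility, debt face 442.8026 — which is the structural model's domain.

framework: Merton structural credit model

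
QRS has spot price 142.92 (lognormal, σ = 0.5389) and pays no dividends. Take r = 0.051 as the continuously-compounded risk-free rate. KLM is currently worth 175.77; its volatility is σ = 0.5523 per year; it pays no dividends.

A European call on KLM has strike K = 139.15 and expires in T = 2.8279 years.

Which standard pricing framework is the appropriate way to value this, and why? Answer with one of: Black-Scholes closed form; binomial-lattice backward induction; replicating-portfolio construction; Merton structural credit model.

framework: Black-Scholes closed form

Key observation: with KLM following a GBM at constant σ and r, the European call struck at 139.15 prices in closed form — nothing here needs a stepwise model or a balance sheet.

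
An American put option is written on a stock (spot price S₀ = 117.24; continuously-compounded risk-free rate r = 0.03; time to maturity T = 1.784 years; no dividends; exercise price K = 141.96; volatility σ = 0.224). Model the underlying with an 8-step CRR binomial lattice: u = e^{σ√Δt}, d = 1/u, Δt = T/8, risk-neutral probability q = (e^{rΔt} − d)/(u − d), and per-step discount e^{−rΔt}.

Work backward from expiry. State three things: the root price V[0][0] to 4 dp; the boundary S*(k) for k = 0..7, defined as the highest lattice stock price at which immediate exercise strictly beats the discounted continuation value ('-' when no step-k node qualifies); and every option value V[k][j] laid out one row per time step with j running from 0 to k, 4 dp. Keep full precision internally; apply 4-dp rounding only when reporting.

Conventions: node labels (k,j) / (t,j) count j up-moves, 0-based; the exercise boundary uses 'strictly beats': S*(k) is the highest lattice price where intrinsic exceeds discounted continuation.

price = 27.2151
boundary = - 105.4718 94.8849 105.4718 94.8849 105.4718 117.2400 105.4718
tree:
27.2151
36.4882 18.4962
47.0751 26.4757 10.9283
56.5993 36.4882 17.0230 5.1054
65.1676 47.0751 25.5332 8.9157 1.4420
72.8757 56.5993 36.4882 15.1452 2.9342 0.0000
79.8102 65.1676 47.0751 24.7200 5.9705 0.0000 0.0000
86.0486 72.8757 56.5993 36.4882 12.1487 0.0000 0.0000 0.0000
91.6608 79.8102 65.1676 47.0751 24.7200 0.0000 0.0000 0.0000 0.0000

params: Δt=0.22300 u=1.11158 d=0.89962 q=0.50525 e^(-rΔt)=0.99333
t_8 payoffs: 91.6608 79.8102 65.1676 47.0751 24.7200 0.0000 0.0000 0.0000 0.0000
t_7: node(7,0) S=55.9114 payoff=86.0486 vs cont=85.1021 → 86.0486 [stop]  node(7,1) S=69.0843 payoff=72.8757 vs cont=71.9292 → 72.8757 [stop]  node(7,2) S=85.3607 payoff=56.5993 vs cont=55.6528 → 56.5993 [stop]  node(7,3) S=105.4718 payoff=36.4882 vs cont=35.5416 → 36.4882 [stop]  node(7,4) S=130.3212 payoff=11.6388 vs cont=12.1487 → 12.1487 [wait]  node(7,5) S=161.0252 payoff=0.0000 vs cont=0.0000 → 0.0000 [wait]  node(7,6) S=198.9631 payoff=0.0000 vs cont=0.0000 → 0.0000 [wait]  node(7,7) S=245.8392 payoff=0.0000 vs cont=0.0000 → 0.0000 [wait]  ⇒ S*(7)=105.4718
t_6: node(6,0) S=62.1498 payoff=79.8102 vs cont=78.8637 → 79.8102 [stop]  node(6,1) S=76.7924 payoff=65.1676 vs cont=64.2210 → 65.1676 [stop]  node(6,2) S=94.8849 payoff=47.0751 vs cont=46.1286 → 47.0751 [stop]  node(6,3) S=117.2400 payoff=24.7200 vs cont=24.0294 → 24.7200 [stop]  node(6,4) S=144.8620 payoff=0.0000 vs cont=5.9705 → 5.9705 [wait]  node(6,5) S=178.9918 payoff=0.0000 vs cont=0.0000 → 0.0000 [wait]  node(6,6) S=221.1627 payoff=0.0000 vs cont=0.0000 → 0.0000 [wait]  ⇒ S*(6)=117.2400
t_5: node(5,0) S=69.0843 payoff=72.8757 vs cont=71.9292 → 72.8757 [stop]  node(5,1) S=85.3607 payoff=56.5993 vs cont=55.6528 → 56.5993 [stop]  node(5,2) S=105.4718 payoff=36.4882 vs cont=35.5416 → 36.4882 [stop]  node(5,3) S=130.3212 payoff=11.6388 vs cont=15.1452 → 15.1452 [wait]  node(5,4) S=161.0252 payoff=0.0000 vs cont=2.9342 → 2.9342 [wait]  node(5,5) S=198.9631 payoff=0.0000 vs cont=0.0000 → 0.0000 [wait]  ⇒ S*(5)=105.4718
t_4: node(4,0) S=76.7924 payoff=65.1676 vs cont=64.2210 → 65.1676 [stop]  node(4,1) S=94.8849 payoff=47.0751 vs cont=46.1286 → 47.0751 [stop]  node(4,2) S=117.2400 payoff=24.7200 vs cont=25.5332 → 25.5332 [wait]  node(4,3) S=144.8620 payoff=0.0000 vs cont=8.9157 → 8.9157 [wait]  node(4,4) S=178.9918 payoff=0.0000 vs cont=1.4420 → 1.4420 [wait]  ⇒ S*(4)=94.8849
t_3: node(3,0) S=85.3607 payoff=56.5993 vs cont=55.6528 → 56.5993 [stop]  node(3,1) S=105.4718 payoff=36.4882 vs cont=35.9498 → 36.4882 [stop]  node(3,2) S=130.3212 payoff=11.6388 vs cont=17.0230 → 17.0230 [wait]  node(3,3) S=161.0252 payoff=0.0000 vs cont=5.1054 → 5.1054 [wait]  ⇒ S*(3)=105.4718
t_2: node(2,0) S=94.8849 payoff=47.0751 vs cont=46.1286 → 47.0751 [stop]  node(2,1) S=117.2400 payoff=24.7200 vs cont=26.4757 → 26.4757 [wait]  node(2,2) S=144.8620 payoff=0.0000 vs cont=10.9283 → 10.9283 [wait]  ⇒ S*(2)=94.8849
t_1: node(1,0) S=105.4718 payoff=36.4882 vs cont=36.4228 → 36.4882 [stop]  node(1,1) S=130.3212 payoff=11.6388 vs cont=18.4962 → 18.4962 [wait]  ⇒ S*(1)=105.4718
t_0: node(0,0) S=117.2400 payoff=24.7200 vs cont=27.2151 → 27.2151 [wait]  ⇒ S*(0)=-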